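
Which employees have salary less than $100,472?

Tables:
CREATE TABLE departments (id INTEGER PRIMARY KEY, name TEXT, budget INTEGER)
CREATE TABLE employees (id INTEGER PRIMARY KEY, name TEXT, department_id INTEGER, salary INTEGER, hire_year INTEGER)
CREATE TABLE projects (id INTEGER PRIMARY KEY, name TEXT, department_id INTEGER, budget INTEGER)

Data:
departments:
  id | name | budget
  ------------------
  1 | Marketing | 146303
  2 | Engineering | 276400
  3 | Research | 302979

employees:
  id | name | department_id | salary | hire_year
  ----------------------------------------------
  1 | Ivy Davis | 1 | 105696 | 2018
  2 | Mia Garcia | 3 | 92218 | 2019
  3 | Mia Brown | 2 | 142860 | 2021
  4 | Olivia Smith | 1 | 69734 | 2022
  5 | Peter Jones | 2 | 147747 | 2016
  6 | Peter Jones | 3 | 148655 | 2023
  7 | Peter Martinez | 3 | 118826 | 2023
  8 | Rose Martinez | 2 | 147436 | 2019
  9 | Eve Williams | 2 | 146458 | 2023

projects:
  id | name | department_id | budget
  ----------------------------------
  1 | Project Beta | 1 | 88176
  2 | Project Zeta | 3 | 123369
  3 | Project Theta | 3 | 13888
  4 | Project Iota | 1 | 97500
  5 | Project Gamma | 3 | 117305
SELECT name, salary FROM employees WHERE salary < 100472

Execution result:
name | salary
Mia Garcia | 92218
Olivia Smith | 69734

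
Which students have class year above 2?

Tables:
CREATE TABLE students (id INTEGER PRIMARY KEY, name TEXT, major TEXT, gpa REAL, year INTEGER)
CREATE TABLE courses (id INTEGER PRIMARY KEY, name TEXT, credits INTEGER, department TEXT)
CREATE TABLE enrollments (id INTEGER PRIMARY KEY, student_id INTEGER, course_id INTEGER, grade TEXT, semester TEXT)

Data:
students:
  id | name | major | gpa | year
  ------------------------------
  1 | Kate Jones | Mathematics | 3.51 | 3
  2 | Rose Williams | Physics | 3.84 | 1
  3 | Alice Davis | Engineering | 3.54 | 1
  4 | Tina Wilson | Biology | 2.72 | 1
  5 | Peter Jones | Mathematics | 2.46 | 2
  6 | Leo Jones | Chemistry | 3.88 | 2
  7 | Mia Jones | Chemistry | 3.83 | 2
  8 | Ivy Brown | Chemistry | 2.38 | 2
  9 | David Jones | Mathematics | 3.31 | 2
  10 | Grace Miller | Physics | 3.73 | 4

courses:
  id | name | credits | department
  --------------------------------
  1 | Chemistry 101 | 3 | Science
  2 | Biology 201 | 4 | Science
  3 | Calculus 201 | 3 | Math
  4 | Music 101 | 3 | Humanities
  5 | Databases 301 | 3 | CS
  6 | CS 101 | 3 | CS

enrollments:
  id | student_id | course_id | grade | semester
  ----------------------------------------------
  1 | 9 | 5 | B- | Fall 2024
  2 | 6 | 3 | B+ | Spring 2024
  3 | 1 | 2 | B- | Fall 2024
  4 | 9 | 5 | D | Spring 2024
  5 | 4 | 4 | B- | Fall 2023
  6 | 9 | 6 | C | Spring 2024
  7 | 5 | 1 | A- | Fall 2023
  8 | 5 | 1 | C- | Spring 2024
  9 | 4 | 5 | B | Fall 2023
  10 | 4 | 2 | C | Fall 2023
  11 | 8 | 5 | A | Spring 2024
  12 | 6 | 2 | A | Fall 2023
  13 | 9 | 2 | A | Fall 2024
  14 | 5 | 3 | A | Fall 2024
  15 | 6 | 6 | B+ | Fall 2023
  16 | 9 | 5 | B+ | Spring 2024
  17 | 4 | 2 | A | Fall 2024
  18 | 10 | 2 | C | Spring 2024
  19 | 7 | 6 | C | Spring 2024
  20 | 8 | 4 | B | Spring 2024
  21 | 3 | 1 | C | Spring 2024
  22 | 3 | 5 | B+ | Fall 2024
SELECT name, year FROM students WHERE year > 2

Execution result:
name | year
Kate Jones | 3
Grace Miller | 4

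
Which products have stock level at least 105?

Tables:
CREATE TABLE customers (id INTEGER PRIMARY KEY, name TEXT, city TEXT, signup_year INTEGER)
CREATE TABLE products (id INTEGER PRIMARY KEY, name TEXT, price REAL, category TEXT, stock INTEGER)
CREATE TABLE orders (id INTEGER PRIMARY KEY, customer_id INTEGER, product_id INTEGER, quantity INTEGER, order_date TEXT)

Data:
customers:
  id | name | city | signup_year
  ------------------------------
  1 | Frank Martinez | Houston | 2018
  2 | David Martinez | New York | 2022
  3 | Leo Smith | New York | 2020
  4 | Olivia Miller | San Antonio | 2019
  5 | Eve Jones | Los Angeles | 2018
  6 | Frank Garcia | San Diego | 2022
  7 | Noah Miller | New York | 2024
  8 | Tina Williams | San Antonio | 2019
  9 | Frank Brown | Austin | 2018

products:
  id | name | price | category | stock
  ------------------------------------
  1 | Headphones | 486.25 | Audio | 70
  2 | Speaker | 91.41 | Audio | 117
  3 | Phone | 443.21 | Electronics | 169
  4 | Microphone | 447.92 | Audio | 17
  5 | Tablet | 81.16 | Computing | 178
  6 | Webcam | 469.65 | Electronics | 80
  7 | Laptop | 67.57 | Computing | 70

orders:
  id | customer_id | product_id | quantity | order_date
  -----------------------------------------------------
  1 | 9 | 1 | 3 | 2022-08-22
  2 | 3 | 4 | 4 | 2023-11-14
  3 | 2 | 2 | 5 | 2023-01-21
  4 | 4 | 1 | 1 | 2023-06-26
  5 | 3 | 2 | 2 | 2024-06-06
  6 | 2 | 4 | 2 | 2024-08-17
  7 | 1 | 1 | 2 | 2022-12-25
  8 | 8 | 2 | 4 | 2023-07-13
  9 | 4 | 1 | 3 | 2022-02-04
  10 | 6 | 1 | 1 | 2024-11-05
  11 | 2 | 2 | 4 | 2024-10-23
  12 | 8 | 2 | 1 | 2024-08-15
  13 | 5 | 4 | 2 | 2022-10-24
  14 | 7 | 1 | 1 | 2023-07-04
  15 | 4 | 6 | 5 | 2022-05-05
SELECT name, stock FROM products WHERE stock >= 105

Execution result:
name | stock
Speaker | 117
Phone | 169
Tablet | 178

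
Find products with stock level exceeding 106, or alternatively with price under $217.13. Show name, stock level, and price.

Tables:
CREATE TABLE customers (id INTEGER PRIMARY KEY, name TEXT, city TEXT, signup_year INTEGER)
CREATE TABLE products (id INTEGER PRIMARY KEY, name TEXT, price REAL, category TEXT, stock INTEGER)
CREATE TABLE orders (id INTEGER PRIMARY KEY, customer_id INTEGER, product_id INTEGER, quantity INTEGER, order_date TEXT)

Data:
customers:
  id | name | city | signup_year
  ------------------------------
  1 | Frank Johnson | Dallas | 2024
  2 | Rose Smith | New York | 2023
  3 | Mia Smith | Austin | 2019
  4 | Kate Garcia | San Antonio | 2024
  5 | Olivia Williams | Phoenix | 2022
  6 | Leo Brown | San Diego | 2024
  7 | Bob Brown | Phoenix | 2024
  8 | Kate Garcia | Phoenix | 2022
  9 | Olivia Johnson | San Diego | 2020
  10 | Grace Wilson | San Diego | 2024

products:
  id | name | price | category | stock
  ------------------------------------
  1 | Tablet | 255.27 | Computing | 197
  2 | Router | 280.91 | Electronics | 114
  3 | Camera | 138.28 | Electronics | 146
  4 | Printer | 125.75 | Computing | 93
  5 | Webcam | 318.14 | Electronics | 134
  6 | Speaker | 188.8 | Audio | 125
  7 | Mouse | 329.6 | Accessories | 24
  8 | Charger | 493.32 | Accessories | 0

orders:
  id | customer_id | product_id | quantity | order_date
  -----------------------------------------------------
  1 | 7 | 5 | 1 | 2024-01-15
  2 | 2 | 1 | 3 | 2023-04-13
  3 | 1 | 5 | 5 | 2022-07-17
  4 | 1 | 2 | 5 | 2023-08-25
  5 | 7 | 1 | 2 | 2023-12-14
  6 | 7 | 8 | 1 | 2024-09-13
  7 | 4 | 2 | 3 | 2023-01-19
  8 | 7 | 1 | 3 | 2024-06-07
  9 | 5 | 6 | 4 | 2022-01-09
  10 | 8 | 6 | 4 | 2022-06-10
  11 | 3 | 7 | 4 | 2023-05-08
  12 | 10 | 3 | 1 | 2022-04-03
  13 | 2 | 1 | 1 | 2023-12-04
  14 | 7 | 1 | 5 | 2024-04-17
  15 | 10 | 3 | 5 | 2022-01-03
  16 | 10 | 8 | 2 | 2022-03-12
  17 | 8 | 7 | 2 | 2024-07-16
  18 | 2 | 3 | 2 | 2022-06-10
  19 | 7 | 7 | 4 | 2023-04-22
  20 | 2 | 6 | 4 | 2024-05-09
SELECT name, stock, price FROM products WHERE stock > 106 OR price < 217.13

Execution result:
name | stock | price
Tablet | 197 | 255.27
Router | 114 | 280.91
Camera | 146 | 138.28
Printer | 93 | 125.75
Webcam | 134 | 318.14
Speaker | 125 | 188.80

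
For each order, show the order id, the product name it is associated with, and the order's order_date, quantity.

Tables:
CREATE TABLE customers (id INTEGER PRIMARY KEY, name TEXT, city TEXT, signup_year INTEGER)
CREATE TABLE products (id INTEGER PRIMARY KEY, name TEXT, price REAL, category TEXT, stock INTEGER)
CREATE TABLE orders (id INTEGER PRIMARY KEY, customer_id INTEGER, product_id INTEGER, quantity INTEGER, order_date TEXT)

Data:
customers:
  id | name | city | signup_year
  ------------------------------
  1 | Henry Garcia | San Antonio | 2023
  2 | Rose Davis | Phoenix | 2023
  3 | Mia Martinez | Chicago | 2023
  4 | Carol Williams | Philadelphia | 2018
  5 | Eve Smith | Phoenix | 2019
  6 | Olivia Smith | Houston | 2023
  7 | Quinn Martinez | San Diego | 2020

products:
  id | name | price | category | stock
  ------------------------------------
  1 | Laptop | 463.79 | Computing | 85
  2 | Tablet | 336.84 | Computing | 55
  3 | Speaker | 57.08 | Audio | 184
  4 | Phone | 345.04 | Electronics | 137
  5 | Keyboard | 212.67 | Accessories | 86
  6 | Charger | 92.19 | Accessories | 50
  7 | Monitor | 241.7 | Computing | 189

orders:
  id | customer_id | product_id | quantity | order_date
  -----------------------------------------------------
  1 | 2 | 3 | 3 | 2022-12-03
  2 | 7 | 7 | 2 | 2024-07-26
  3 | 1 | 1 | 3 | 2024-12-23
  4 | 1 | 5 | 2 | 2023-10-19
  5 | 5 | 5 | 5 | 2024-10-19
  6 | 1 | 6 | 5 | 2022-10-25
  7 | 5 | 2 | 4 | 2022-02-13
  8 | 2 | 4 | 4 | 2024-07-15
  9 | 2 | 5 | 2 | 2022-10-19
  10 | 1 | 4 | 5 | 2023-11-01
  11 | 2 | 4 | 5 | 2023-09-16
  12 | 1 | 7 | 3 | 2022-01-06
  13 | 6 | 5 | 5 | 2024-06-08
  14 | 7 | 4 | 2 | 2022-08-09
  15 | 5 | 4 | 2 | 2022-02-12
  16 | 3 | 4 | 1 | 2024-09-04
SELECT c.id, p.name AS product, c.order_date, c.quantity FROM orders c JOIN products p ON c.product_id = p.id

Execution result:
id | product | order_date | quantity
1 | Speaker | 2022-12-03 | 3
2 | Monitor | 2024-07-26 | 2
3 | Laptop | 2024-12-23 | 3
4 | Keyboard | 2023-10-19 | 2
5 | Keyboard | 2024-10-19 | 5
6 | Charger | 2022-10-25 | 5
7 | Tablet | 2022-02-13 | 4
8 | Phone | 2024-07-15 | 4
9 | Keyboard | 2022-10-19 | 2
10 | Phone | 2023-11-01 | 5
11 | Phone | 2023-09-16 | 5
12 | Monitor | 2022-01-06 | 3
13 | Keyboard | 2024-06-08 | 5
14 | Phone | 2022-08-09 | 2
15 | Phone | 2022-02-12 | 2
16 | Phone | 2024-09-04 | 1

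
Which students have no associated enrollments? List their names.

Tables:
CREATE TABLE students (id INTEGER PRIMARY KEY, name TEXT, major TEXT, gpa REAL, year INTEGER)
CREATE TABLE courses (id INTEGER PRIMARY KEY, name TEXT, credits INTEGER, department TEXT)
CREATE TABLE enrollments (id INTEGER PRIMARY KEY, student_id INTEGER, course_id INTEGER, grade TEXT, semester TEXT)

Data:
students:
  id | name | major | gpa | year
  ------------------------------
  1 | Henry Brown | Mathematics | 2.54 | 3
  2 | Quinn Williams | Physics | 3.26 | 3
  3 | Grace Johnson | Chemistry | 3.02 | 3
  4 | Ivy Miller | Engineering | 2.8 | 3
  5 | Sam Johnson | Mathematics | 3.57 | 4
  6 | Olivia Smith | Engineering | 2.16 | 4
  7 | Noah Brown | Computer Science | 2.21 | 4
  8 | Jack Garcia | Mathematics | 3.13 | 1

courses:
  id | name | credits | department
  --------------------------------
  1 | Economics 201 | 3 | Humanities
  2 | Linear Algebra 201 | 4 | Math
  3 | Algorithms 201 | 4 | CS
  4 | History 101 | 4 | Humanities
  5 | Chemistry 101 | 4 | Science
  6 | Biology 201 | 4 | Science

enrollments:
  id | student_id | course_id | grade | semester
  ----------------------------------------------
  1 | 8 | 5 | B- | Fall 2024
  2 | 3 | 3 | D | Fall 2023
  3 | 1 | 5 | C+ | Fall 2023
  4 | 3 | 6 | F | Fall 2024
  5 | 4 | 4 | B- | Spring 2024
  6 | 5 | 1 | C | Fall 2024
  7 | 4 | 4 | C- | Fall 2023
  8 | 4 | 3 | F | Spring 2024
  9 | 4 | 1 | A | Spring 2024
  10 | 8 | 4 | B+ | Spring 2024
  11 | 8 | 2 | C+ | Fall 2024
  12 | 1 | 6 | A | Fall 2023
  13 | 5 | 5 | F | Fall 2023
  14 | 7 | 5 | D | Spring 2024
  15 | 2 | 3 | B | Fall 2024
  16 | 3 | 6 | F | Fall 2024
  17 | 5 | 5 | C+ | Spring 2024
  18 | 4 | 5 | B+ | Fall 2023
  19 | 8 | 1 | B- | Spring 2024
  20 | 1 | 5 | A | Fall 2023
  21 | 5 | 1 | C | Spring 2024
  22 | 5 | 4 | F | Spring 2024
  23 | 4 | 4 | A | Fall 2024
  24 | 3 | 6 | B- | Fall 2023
SELECT p.name FROM students p LEFT JOIN enrollments c ON c.student_id = p.id WHERE c.id IS NULL

Execution result:
Olivia Smith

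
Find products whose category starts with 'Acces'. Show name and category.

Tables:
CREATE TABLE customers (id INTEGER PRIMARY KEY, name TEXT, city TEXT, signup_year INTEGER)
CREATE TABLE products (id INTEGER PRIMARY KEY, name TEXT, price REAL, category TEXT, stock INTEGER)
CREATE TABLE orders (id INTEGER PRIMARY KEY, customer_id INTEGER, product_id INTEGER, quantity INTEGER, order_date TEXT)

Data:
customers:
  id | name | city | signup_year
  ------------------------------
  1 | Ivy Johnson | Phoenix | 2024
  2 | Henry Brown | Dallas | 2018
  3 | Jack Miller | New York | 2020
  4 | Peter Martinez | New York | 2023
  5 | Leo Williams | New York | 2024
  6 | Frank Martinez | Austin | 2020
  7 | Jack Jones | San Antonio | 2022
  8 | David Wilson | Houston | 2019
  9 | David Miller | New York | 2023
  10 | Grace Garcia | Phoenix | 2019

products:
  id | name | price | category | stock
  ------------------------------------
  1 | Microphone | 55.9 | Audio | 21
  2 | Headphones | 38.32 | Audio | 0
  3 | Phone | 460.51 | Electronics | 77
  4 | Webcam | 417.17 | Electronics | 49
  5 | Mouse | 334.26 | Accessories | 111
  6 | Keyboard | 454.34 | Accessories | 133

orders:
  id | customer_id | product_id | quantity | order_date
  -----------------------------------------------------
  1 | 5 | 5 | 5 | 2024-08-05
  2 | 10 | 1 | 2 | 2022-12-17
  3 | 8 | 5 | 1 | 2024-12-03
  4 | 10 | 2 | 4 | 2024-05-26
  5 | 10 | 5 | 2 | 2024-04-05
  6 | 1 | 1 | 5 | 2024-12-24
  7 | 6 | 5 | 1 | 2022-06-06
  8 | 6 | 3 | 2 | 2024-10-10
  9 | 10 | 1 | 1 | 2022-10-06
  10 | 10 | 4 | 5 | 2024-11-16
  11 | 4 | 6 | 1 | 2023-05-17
SELECT name, category FROM products WHERE category LIKE 'Acces%'

Execution result:
name | category
Mouse | Accessories
Keyboard | Accessories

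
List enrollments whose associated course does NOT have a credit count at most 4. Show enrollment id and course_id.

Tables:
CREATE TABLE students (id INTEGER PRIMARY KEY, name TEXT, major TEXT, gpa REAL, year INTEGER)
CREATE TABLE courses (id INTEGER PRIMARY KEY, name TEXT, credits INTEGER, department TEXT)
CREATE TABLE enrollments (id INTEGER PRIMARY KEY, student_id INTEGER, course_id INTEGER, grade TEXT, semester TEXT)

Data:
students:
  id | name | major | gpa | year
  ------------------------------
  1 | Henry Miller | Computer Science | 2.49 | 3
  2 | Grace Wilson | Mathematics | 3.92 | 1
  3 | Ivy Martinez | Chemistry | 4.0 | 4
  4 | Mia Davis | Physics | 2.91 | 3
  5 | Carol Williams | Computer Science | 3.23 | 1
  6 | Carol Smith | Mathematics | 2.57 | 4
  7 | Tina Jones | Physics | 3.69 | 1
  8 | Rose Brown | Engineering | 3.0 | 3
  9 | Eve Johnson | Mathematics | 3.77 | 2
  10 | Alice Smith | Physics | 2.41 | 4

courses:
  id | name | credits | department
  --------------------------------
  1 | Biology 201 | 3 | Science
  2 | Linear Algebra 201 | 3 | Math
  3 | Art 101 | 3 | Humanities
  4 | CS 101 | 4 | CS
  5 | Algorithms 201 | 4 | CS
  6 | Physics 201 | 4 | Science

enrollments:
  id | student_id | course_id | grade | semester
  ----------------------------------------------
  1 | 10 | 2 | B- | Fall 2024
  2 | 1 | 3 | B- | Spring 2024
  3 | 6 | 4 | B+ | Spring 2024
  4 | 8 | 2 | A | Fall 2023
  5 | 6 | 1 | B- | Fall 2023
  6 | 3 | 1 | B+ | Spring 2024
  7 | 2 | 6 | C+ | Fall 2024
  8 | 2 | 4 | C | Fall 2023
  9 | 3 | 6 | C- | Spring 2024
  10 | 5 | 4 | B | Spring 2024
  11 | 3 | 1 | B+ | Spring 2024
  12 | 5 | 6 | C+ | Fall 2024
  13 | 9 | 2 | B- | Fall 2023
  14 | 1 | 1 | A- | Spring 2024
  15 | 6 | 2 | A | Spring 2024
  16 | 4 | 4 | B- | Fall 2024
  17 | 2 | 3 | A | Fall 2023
SELECT id, course_id FROM enrollments WHERE course_id NOT IN (SELECT id FROM courses WHERE credits <= 4)

Execution result:
(no rows)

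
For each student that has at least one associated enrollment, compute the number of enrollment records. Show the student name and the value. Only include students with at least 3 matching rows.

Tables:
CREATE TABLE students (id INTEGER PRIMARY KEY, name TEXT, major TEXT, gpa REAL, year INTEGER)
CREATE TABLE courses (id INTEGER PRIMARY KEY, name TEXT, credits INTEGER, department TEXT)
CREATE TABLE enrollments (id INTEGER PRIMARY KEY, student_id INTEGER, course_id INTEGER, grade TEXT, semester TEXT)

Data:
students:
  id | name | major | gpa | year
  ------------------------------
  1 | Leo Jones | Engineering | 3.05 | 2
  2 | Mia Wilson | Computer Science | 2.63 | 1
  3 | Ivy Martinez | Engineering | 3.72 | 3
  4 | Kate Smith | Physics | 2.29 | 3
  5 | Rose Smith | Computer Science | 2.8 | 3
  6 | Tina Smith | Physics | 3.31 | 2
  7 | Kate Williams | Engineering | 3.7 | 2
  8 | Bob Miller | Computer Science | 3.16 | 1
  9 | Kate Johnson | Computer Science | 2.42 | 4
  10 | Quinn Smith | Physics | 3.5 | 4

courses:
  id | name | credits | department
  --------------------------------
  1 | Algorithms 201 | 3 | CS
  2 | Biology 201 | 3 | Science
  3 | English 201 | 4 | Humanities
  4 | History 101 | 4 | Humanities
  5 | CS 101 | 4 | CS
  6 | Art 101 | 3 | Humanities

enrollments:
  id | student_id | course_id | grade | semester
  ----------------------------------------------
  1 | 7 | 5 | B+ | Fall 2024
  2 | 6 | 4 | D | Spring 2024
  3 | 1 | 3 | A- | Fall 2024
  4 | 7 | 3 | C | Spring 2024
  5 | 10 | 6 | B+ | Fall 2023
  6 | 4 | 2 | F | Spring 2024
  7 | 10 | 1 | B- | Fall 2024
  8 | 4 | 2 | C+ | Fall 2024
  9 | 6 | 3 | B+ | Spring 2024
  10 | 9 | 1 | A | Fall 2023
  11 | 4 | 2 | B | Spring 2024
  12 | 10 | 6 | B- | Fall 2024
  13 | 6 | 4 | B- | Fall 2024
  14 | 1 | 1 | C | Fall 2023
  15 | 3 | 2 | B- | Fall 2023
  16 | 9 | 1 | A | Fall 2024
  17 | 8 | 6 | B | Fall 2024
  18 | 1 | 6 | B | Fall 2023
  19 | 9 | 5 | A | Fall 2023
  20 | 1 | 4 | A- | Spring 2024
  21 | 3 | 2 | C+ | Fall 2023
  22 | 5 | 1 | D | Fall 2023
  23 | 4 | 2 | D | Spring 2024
SELECT p.name, COUNT(*) AS n FROM enrollments c JOIN students p ON c.student_id = p.id GROUP BY p.id, p.name HAVING COUNT(*) >= 3

Execution result:
name | n
Leo Jones | 4
Kate Smith | 4
Tina Smith | 3
Kate Johnson | 3
Quinn Smith | 3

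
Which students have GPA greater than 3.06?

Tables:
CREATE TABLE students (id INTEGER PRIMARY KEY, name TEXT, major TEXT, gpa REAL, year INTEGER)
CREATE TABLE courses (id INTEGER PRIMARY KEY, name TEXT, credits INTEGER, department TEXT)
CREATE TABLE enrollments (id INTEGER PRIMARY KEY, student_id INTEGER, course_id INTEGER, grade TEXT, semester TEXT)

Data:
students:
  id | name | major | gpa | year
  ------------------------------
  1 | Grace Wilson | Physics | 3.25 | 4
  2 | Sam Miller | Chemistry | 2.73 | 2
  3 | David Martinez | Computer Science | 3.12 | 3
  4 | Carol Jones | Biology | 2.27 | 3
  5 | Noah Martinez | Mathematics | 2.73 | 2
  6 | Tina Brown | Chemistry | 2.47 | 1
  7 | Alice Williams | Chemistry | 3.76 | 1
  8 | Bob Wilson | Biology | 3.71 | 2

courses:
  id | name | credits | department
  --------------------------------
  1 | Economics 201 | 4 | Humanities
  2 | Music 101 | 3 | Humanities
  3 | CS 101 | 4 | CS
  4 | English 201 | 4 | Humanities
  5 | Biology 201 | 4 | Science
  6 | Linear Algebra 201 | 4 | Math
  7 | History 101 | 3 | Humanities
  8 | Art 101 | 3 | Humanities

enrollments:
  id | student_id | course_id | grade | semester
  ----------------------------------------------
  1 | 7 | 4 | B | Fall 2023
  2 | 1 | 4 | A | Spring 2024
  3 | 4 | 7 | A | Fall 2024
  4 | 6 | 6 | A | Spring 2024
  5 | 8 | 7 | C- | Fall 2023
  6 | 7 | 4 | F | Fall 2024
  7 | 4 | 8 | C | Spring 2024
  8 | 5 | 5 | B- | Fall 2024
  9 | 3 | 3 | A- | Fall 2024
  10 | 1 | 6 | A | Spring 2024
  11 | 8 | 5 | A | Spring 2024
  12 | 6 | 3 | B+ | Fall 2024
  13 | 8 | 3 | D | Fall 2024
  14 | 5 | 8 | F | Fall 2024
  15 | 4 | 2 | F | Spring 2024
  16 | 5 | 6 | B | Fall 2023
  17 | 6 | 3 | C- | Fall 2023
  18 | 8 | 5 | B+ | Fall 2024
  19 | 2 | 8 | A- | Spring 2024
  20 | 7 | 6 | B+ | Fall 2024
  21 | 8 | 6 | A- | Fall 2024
SELECT name, gpa FROM students WHERE gpa > 3.06

Execution result:
name | gpa
Grace Wilson | 3.25
David Martinez | 3.12
Alice Williams | 3.76
Bob Wilson | 3.71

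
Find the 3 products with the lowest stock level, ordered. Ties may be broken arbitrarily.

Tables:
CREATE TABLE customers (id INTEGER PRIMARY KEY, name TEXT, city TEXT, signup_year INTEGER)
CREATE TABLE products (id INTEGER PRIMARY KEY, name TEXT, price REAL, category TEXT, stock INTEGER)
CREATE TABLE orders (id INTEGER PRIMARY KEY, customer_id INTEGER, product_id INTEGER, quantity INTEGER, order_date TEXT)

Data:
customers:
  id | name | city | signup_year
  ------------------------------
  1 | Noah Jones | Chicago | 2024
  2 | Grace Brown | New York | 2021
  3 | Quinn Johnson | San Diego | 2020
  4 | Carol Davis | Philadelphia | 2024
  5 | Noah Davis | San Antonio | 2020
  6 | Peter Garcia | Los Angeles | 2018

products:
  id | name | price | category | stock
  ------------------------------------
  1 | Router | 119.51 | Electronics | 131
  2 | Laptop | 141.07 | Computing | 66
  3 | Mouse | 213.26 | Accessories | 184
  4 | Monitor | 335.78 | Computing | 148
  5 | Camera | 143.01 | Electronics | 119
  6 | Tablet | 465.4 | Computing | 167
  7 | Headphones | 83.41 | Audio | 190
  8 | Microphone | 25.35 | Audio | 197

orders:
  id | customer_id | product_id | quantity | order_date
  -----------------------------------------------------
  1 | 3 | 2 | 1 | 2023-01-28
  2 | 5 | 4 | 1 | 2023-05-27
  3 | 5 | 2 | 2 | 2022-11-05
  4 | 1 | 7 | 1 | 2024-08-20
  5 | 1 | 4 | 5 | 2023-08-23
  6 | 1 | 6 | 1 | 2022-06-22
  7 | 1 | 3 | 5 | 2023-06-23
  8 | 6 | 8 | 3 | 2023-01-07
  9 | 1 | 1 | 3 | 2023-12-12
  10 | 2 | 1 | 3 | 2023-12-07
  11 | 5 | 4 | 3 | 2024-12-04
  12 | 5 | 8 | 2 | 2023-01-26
SELECT name, stock FROM products ORDER BY stock ASC LIMIT 3

Execution result:
name | stock
Laptop | 66
Camera | 119
Router | 131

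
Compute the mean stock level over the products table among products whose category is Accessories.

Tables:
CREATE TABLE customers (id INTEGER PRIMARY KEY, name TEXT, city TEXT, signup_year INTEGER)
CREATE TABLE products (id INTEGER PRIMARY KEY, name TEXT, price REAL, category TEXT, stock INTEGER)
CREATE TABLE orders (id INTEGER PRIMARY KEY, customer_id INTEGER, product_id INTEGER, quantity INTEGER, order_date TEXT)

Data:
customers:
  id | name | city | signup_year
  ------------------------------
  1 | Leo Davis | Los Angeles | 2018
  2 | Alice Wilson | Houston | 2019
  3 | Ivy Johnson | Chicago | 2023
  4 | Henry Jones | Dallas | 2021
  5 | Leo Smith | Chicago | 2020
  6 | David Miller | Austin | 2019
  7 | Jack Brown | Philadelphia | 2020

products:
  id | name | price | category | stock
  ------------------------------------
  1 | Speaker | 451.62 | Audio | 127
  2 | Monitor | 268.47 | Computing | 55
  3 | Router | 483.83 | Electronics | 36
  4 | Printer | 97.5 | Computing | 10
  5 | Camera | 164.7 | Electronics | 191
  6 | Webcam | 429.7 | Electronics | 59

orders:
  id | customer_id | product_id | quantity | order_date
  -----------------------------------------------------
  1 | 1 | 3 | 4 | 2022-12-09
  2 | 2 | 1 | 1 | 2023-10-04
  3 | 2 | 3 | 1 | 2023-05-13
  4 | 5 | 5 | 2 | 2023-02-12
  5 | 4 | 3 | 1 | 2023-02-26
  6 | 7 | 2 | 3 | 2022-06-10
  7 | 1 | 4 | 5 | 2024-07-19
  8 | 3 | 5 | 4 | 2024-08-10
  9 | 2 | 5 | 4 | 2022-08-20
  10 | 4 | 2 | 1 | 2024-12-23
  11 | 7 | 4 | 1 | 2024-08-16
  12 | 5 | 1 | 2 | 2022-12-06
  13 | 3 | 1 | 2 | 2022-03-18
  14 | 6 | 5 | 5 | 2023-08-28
SELECT AVG(stock) FROM products WHERE category = 'Accessories'

Execution result:
NULL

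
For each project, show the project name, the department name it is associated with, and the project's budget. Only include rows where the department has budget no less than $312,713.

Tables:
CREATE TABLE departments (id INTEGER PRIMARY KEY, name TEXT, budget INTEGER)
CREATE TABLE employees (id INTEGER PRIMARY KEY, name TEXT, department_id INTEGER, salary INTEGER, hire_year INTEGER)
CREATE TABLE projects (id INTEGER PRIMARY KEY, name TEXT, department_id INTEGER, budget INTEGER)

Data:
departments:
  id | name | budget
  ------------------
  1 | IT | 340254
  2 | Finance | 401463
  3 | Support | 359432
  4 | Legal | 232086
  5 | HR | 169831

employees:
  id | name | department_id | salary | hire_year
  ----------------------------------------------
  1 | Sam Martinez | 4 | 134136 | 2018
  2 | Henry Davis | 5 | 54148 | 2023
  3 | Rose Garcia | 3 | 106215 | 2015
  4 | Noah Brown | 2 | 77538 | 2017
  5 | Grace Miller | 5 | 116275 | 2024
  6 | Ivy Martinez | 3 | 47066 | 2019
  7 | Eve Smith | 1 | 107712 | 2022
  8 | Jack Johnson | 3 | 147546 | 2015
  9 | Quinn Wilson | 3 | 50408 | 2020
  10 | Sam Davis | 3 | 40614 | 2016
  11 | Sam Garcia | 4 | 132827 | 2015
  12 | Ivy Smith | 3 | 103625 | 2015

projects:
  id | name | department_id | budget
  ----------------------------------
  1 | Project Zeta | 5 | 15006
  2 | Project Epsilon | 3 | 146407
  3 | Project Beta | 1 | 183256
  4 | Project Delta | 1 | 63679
SELECT c.name, p.name AS department, c.budget FROM projects c JOIN departments p ON c.department_id = p.id WHERE p.budget >= 312713

Execution result:
name | department | budget
Project Epsilon | Support | 146407
Project Beta | IT | 183256
Project Delta | IT | 63679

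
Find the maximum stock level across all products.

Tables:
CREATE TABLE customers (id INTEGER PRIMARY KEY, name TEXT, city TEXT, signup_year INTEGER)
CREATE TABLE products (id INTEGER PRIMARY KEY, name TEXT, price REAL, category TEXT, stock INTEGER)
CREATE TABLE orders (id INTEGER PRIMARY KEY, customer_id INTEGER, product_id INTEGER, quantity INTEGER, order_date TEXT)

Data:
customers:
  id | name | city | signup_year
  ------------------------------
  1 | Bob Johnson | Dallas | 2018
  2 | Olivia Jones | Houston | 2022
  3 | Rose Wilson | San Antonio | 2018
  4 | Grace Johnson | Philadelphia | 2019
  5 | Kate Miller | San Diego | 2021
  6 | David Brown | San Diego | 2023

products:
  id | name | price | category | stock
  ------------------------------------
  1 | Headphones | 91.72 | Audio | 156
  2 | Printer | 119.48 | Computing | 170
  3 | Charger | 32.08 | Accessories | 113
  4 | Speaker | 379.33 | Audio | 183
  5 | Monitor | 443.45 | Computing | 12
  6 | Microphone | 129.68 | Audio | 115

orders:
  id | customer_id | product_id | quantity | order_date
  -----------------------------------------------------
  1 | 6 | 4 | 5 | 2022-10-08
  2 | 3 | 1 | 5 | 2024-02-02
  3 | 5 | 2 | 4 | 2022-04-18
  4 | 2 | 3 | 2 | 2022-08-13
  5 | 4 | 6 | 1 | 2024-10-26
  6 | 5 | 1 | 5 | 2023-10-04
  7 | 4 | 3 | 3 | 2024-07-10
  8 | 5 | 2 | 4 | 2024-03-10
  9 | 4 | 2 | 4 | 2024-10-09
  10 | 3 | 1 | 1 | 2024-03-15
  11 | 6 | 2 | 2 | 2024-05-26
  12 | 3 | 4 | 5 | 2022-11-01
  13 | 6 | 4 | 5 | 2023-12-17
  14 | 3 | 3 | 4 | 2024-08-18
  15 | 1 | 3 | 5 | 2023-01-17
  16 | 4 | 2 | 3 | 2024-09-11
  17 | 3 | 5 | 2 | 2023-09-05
SELECT MAX(stock) FROM products

Execution result:
183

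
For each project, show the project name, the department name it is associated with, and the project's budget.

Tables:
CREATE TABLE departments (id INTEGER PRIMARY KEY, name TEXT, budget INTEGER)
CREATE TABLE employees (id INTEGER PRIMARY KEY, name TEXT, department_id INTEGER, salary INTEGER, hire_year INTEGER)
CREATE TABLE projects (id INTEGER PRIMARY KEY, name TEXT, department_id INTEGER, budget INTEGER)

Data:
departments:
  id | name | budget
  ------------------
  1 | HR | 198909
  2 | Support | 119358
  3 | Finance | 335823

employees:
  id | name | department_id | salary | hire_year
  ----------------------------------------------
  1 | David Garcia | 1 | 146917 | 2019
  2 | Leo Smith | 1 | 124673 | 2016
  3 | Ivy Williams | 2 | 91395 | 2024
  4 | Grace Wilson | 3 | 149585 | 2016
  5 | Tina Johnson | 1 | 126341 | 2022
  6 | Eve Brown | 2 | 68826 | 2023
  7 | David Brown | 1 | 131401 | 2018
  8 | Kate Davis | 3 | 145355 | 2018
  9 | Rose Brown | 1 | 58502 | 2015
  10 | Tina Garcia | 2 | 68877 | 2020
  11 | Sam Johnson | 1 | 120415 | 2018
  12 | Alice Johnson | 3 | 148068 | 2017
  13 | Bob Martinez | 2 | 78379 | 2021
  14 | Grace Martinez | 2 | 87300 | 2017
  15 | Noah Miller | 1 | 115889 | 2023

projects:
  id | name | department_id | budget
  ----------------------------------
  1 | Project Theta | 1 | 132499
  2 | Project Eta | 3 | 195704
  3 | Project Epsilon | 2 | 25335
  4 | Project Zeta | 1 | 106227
SELECT c.name, p.name AS department, c.budget FROM projects c JOIN departments p ON c.department_id = p.id

Execution result:
name | department | budget
Project Theta | HR | 132499
Project Eta | Finance | 195704
Project Epsilon | Support | 25335
Project Zeta | HR | 106227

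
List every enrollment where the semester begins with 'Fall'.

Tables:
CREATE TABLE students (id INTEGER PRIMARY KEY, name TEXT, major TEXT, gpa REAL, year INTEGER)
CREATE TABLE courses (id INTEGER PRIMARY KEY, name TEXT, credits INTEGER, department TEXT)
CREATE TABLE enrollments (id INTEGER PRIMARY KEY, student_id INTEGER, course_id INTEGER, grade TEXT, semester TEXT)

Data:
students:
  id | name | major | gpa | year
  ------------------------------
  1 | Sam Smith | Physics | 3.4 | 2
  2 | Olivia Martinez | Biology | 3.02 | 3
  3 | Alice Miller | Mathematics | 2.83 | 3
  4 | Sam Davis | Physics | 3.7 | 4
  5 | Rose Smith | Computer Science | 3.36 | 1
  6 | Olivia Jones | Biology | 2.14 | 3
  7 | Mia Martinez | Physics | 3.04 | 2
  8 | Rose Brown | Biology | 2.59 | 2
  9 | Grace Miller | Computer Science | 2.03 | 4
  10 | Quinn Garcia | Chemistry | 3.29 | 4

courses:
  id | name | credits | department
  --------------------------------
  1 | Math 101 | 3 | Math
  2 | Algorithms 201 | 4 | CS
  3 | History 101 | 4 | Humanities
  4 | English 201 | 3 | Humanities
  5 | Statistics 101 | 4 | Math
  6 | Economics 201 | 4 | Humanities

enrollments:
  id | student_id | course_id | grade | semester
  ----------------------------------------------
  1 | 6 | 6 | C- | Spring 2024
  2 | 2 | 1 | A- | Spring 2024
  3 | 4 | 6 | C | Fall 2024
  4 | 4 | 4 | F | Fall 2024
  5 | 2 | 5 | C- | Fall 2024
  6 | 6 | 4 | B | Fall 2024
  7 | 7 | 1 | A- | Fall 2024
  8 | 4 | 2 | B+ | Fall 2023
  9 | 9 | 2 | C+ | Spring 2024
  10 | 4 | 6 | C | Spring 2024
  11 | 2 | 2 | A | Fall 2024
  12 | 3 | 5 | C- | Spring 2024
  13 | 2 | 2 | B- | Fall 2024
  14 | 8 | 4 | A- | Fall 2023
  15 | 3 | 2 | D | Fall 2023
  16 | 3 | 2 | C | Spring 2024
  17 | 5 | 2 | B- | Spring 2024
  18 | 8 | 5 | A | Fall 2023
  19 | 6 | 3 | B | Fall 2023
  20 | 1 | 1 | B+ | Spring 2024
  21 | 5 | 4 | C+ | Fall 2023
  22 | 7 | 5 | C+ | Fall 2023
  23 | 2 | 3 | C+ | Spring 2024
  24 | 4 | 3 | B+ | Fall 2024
SELECT id, semester FROM enrollments WHERE semester LIKE 'Fall%'

Execution result:
id | semester
3 | Fall 2024
4 | Fall 2024
5 | Fall 2024
6 | Fall 2024
7 | Fall 2024
8 | Fall 2023
11 | Fall 2024
13 | Fall 2024
14 | Fall 2023
15 | Fall 2023
18 | Fall 2023
19 | Fall 2023
21 | Fall 2023
22 | Fall 2023
24 | Fall 2024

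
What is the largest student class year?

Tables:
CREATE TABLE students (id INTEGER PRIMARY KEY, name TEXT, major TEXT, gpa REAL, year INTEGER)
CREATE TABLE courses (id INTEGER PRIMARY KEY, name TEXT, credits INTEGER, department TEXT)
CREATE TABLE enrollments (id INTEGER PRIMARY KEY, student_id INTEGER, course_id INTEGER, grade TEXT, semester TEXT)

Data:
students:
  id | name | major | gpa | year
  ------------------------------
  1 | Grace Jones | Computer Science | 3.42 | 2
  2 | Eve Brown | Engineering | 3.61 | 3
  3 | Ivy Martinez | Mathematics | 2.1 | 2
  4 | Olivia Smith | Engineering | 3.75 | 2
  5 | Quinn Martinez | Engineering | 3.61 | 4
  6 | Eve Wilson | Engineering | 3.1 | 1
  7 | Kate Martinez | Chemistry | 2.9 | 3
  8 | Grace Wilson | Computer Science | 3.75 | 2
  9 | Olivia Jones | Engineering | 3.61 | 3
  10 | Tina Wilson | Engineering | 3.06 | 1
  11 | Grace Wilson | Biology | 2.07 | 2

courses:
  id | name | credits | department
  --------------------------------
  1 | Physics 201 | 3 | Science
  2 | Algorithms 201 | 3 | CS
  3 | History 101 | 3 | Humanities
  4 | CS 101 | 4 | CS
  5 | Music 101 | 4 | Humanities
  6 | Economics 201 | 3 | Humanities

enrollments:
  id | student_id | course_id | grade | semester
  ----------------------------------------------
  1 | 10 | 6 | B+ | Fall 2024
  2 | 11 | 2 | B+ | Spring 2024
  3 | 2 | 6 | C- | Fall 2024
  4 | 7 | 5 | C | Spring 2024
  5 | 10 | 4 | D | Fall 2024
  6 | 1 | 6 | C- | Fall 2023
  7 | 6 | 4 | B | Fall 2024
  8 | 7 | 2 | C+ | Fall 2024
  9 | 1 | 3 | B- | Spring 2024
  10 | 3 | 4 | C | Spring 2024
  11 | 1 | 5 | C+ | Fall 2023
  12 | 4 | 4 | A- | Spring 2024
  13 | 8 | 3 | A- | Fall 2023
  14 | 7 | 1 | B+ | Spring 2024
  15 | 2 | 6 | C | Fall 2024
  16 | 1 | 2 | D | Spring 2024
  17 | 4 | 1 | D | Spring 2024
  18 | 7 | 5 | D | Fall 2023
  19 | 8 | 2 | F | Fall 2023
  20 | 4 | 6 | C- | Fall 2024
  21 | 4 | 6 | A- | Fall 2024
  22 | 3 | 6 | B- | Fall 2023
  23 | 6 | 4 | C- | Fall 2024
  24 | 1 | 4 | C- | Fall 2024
SELECT MAX(year) FROM students

Execution result:
4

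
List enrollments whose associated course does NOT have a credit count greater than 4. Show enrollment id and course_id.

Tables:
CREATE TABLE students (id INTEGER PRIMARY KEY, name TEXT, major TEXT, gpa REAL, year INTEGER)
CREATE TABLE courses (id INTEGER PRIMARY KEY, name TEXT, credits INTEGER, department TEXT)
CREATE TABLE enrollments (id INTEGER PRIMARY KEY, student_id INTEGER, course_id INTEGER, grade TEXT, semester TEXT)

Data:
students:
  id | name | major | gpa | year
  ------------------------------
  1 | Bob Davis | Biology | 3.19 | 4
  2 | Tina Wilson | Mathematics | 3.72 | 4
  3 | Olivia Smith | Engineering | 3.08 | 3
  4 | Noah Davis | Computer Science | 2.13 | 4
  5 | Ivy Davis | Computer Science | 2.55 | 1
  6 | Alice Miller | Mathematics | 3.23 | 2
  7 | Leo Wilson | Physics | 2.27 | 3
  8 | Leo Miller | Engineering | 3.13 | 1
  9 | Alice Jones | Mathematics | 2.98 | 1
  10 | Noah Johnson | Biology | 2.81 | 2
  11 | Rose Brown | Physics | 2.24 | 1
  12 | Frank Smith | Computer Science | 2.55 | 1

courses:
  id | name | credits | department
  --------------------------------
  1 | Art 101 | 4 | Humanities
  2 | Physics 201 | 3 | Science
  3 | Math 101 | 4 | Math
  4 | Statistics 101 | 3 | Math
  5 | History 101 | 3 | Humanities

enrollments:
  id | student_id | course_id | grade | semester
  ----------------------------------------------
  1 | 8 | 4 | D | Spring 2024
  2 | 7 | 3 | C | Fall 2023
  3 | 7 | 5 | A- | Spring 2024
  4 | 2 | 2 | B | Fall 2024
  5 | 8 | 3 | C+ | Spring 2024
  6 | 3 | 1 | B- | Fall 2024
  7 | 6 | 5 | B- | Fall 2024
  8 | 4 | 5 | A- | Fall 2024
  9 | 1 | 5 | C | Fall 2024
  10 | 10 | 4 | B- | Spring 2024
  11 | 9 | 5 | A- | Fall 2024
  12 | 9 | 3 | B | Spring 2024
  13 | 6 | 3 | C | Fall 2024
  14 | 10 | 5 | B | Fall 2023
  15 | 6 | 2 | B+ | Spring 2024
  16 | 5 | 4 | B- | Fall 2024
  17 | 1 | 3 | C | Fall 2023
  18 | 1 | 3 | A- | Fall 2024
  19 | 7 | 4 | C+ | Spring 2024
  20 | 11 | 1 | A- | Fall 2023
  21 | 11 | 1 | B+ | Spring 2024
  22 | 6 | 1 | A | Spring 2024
SELECT id, course_id FROM enrollments WHERE course_id NOT IN (SELECT id FROM courses WHERE credits > 4)

Execution result:
id | course_id
1 | 4
2 | 3
3 | 5
4 | 2
5 | 3
6 | 1
7 | 5
8 | 5
9 | 5
10 | 4
11 | 5
12 | 3
13 | 3
14 | 5
15 | 2
16 | 4
17 | 3
18 | 3
19 | 4
20 | 1
21 | 1
22 | 1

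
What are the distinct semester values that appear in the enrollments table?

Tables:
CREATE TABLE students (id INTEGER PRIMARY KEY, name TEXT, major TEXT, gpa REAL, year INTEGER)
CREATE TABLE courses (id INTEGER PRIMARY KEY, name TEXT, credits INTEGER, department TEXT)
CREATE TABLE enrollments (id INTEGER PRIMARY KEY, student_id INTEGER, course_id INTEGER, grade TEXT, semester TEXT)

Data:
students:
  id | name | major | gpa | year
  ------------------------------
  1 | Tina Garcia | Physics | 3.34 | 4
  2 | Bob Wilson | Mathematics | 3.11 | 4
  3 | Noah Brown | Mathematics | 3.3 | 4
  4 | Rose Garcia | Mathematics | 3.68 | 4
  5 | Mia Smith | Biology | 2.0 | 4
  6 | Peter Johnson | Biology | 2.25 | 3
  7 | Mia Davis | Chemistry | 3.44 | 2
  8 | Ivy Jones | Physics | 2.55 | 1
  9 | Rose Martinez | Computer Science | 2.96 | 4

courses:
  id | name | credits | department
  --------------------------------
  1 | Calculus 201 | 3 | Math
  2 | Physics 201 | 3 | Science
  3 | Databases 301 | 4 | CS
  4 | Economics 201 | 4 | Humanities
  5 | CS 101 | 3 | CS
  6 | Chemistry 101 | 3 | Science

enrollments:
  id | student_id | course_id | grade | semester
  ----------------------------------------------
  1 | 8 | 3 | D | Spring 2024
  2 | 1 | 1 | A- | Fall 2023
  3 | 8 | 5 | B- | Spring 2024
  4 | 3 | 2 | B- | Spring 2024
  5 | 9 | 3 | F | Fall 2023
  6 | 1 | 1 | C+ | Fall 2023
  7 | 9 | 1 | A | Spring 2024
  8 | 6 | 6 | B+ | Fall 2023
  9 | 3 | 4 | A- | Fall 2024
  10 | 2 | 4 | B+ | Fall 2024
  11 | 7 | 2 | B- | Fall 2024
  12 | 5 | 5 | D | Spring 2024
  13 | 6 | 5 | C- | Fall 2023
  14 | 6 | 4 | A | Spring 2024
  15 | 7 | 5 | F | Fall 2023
SELECT DISTINCT semester FROM enrollments

Execution result:
semester
Spring 2024
Fall 2023
Fall 2024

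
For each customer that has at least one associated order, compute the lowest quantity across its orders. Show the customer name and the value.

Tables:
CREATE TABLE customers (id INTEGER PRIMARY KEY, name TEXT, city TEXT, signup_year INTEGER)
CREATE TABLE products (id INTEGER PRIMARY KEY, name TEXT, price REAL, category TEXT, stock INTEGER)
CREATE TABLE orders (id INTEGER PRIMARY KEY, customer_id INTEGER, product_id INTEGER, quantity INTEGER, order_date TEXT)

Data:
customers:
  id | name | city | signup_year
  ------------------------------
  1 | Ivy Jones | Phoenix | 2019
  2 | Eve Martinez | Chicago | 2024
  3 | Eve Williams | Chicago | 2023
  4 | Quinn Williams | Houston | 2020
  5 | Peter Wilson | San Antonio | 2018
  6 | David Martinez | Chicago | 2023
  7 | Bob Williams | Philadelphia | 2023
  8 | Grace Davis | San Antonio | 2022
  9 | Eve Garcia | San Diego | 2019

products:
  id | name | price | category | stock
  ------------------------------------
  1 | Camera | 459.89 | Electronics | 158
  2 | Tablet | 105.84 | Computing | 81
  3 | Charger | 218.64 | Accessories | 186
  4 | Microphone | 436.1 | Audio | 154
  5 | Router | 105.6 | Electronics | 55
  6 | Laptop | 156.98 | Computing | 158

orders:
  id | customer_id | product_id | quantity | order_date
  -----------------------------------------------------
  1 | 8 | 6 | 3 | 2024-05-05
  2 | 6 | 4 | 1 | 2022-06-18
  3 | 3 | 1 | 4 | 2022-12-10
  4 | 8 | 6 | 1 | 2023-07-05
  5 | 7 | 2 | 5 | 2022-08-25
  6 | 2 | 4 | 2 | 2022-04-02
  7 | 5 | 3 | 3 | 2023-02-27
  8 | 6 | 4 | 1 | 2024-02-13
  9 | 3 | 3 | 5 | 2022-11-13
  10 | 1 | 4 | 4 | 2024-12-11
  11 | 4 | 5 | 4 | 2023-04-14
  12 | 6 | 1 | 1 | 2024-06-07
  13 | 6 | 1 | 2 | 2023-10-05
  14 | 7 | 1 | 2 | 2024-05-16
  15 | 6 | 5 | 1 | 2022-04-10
SELECT p.name, MIN(c.quantity) AS min_quantity FROM orders c JOIN customers p ON c.customer_id = p.id GROUP BY p.id, p.name

Execution result:
name | min_quantity
Ivy Jones | 4
Eve Martinez | 2
Eve Williams | 4
Quinn Williams | 4
Peter Wilson | 3
David Martinez | 1
Bob Williams | 2
Grace Davis | 1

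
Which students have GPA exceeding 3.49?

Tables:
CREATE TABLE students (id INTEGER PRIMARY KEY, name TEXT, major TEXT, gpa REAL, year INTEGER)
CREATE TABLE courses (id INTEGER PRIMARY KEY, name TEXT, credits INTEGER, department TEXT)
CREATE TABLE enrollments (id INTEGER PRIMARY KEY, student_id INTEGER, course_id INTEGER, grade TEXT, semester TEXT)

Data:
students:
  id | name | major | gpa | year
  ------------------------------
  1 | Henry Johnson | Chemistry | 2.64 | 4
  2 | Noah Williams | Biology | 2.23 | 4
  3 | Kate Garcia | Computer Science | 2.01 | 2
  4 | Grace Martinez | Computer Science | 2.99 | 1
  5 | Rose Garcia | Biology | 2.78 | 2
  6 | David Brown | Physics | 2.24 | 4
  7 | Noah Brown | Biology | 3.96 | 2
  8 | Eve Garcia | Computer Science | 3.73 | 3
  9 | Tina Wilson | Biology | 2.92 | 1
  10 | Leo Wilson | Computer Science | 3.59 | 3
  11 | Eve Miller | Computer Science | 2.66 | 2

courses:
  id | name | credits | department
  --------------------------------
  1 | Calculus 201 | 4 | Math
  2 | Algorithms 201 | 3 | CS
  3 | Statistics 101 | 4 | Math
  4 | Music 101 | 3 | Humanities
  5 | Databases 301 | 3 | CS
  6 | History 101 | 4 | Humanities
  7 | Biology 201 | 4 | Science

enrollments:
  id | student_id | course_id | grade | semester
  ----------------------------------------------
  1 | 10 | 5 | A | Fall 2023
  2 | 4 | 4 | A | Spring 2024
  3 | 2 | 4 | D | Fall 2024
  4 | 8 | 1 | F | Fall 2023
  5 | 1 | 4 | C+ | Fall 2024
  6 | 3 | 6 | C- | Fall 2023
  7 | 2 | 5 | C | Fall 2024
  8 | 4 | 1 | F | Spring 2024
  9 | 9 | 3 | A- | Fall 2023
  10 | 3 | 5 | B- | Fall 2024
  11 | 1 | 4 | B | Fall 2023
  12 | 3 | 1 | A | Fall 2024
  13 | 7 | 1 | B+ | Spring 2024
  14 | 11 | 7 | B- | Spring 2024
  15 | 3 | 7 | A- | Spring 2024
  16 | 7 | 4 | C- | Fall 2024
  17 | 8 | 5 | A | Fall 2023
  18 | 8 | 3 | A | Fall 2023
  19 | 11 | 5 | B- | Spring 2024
SELECT name, gpa FROM students WHERE gpa > 3.49

Execution result:
name | gpa
Noah Brown | 3.96
Eve Garcia | 3.73
Leo Wilson | 3.59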